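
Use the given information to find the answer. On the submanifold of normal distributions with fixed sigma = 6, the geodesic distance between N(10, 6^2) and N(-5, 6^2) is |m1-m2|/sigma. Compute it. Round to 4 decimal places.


On the fixed-variance normal subfamily, geodesic distance = |m1-m2|/sigma.
|10 - -5| = 15.
sigma = 6.
d = 15/6 = 2.5000

2.5000


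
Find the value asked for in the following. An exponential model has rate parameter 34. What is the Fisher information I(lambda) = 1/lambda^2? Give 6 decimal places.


Fisher information for exponential: I(lambda) = 1/lambda^2.
lambda = 34, lambda^2 = 1156.
I = 1/1156 = 0.000865

0.000865


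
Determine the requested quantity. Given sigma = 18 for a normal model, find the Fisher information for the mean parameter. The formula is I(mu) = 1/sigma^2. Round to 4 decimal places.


The Fisher information for the mean of a normal distribution is I(mu) = 1/sigma^2.
sigma = 18, so sigma^2 = 324.
I(mu) = 1/324 = 0.0031

0.0031


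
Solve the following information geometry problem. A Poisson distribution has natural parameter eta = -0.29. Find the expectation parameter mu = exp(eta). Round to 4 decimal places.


Expectation parameter for Poisson exponential family:
mu = exp(eta).
eta = -0.29.
mu = exp(-0.29) = 0.7483

0.7483


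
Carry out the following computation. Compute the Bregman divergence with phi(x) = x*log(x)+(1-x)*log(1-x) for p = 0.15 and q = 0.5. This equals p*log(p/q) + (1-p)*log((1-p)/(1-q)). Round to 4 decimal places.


Bregman divergence with negative entropy generator:
D = p*log(p/q) + (1-p)*log((1-p)/(1-q)).
p = 0.15, q = 0.5.
p*log(p/q) = 0.15*log(0.15/0.5) = -0.180596.
(1-p)*log((1-p)/(1-q)) = 0.85*log(0.85/0.5) = 0.451034.
D = -0.180596 + 0.451034 = 0.2704

0.2704


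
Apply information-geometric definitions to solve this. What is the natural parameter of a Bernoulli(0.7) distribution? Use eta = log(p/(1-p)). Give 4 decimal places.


Natural parameter for Bernoulli: eta = log(p/(1-p)).
p = 0.7, 1-p = 0.3.
p/(1-p) = 2.333333.
eta = log(2.333333) = 0.8473

0.8473


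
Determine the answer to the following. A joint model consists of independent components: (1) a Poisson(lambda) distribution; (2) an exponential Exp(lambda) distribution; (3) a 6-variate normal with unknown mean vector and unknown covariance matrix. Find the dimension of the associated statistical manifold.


The dimension of a statistical manifold equals the number of free
(independent) real parameters of the model. For a product of independent
blocks the parameter counts add.
- Poisson (lambda): 1.
- exponential (lambda): 1.
- 6-variate normal: 6 (mean) + 6*7/2 = 21 (symmetric covariance) = 27.
Total = 1 + 1 + 27 = 29.
Dimension = 29

29


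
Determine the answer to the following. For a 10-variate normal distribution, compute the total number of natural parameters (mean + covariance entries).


Exponential family dimension calculation:
For 10-dim MVN: mean has 10 params, covariance has 10*11/2 = 55 unique entries.
Total dim = 10 + 55 = 65.

65


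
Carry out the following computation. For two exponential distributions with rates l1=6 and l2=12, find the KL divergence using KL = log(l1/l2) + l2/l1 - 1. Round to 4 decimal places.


KL divergence for exponential family:
KL = log(l1/l2) + l2/l1 - 1.
log(6/12) = -0.693147.
12/6 = 2.0.
KL = -0.693147 + 2.0 - 1 = 0.3069

0.3069


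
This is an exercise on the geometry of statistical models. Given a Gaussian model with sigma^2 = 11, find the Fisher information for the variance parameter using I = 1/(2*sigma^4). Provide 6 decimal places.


Fisher information for variance: I(sigma^2) = 1/(2*sigma^4).
sigma^2 = 11, so sigma^4 = 121.
I = 1/(2*121) = 1/242 = 0.004132

0.004132


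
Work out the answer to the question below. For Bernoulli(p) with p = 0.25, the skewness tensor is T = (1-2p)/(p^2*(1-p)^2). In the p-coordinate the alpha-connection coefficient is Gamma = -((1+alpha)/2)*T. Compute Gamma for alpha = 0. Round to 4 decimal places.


Skewness (Amari-Chentsov) tensor: T = (1-2p)/(p^2*(1-p)^2).
p = 0.25, 1-2p = 0.5, p^2 = 0.0625, (1-p)^2 = 0.5625.
T = 0.5/(0.0625 * 0.5625) = 14.222222.
In the p-coordinate, Gamma^(alpha) = Gamma^(0) - (alpha/2)*T with Gamma^(0) = (1/2)*g'(p) = -T/2,
so Gamma^(alpha) = -((1+alpha)/2)*T.
alpha = 0, -(1+alpha)/2 = -0.5.
Gamma = -0.5 * 14.222222 = -7.1111

-7.1111


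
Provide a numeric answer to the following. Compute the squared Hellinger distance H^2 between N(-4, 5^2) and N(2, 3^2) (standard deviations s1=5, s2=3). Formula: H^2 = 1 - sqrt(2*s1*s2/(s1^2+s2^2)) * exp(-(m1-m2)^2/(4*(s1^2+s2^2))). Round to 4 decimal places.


Squared Hellinger distance for Gaussians:
H^2 = 1 - sqrt(2*s1*s2/(s1^2+s2^2)) * exp(-(m1-m2)^2/(4*(s1^2+s2^2))).
s1^2 = 25, s2^2 = 9, s1^2+s2^2 = 34.
sqrt(2*5*3/(34)) = 0.939336.
(m1-m2)^2 = (-6)^2 = 36.
exp(-36/(4*34)) = exp(-0.264706) = 0.767432.
H^2 = 1 - 0.939336*0.767432 = 0.2791

0.2791


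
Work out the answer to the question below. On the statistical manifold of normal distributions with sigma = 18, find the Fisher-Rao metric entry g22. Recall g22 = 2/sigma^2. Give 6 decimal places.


For the 2-parameter normal family, the Fisher metric has:
  g11 = 1/sigma^2, g22 = 2/sigma^2.
sigma = 18, sigma^2 = 324.
g22 = 0.006173

0.006173


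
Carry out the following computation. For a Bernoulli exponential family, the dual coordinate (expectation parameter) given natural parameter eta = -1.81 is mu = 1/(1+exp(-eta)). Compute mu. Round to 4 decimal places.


Dual coordinate (expectation parameter) for Bernoulli:
mu = 1/(1+exp(-eta)).
eta = -1.81.
exp(-eta) = exp(1.81) = 6.110447.
mu = 1/(1+6.110447) = 0.1406

0.1406


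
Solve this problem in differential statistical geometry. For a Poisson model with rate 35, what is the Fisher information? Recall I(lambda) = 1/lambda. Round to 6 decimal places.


Fisher information for Poisson: I(lambda) = 1/lambda.
lambda = 35.
I(lambda) = 1/35 = 0.028571

0.028571


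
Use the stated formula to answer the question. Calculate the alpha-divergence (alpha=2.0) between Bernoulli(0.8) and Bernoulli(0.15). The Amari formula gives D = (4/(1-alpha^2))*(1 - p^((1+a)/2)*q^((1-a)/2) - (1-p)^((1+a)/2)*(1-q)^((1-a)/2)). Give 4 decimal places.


Amari alpha-divergence:
D = (4/(1-alpha^2))*(1 - p^((1+a)/2)*q^((1-a)/2) - (1-p)^((1+a)/2)*(1-q)^((1-a)/2)).
alpha = 2.0, p = 0.8, q = 0.15.
e1 = (1+alpha)/2 = 1.5, e2 = (1-alpha)/2 = -0.5.
t1 = p^e1 * q^e2 = 0.8^1.5 * 0.15^-0.5 = 1.847521.
t2 = (1-p)^e1 * (1-q)^e2 = 0.2^1.5 * 0.85^-0.5 = 0.097014.
4/(1-alpha^2) = -1.333333.
D = -1.333333*(1 - 1.847521 - 0.097014) = 1.2594

1.2594


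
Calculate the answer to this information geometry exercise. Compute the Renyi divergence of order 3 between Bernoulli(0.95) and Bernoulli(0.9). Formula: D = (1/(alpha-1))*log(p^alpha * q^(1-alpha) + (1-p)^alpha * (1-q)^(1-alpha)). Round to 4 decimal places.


Renyi divergence of order alpha between Bernoulli distributions:
D = (1/(alpha-1))*log(p^alpha * q^(1-alpha) + (1-p)^alpha * (1-q)^(1-alpha)).
alpha = 3, p = 0.95, q = 0.9.
p^alpha * q^(1-alpha) = 0.95^3 * 0.9^-2 = 1.058488.
(1-p)^alpha * (1-q)^(1-alpha) = 0.05^3 * 0.1^-2 = 0.0125.
sum = 1.058488 + 0.0125 = 1.070988.
D = (1/2)*log(1.070988) = 0.0343

0.0343


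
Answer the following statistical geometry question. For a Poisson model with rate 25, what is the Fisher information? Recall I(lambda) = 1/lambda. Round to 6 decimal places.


Fisher information for Poisson: I(lambda) = 1/lambda.
lambda = 25.
I(lambda) = 1/25 = 0.040000

0.040000


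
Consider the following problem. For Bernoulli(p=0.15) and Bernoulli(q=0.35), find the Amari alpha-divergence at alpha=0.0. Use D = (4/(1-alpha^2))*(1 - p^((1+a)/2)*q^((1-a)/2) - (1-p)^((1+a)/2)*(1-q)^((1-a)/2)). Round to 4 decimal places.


Amari alpha-divergence:
D = (4/(1-alpha^2))*(1 - p^((1+a)/2)*q^((1-a)/2) - (1-p)^((1+a)/2)*(1-q)^((1-a)/2)).
alpha = 0.0, p = 0.15, q = 0.35.
e1 = (1+alpha)/2 = 0.5, e2 = (1-alpha)/2 = 0.5.
t1 = p^e1 * q^e2 = 0.15^0.5 * 0.35^0.5 = 0.229129.
t2 = (1-p)^e1 * (1-q)^e2 = 0.85^0.5 * 0.65^0.5 = 0.743303.
4/(1-alpha^2) = 4.0.
D = 4.0*(1 - 0.229129 - 0.743303) = 0.1103

0.1103


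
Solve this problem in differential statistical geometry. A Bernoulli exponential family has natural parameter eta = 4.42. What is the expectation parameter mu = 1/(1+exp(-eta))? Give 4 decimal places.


Dual coordinate (expectation parameter) for Bernoulli:
mu = 1/(1+exp(-eta)).
eta = 4.42.
exp(-eta) = exp(-4.42) = 0.012034.
mu = 1/(1+0.012034) = 0.9881

0.9881


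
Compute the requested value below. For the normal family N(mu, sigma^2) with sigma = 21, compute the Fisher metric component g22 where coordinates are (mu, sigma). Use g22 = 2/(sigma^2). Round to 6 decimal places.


For the 2-parameter normal family, the Fisher metric has:
  g11 = 1/sigma^2, g22 = 2/sigma^2.
sigma = 21, sigma^2 = 441.
g22 = 0.004535

0.004535


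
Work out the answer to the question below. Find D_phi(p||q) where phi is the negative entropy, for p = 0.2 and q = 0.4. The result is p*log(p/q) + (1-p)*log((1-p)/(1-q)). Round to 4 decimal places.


Bregman divergence with negative entropy generator:
D = p*log(p/q) + (1-p)*log((1-p)/(1-q)).
p = 0.2, q = 0.4.
p*log(p/q) = 0.2*log(0.2/0.4) = -0.138629.
(1-p)*log((1-p)/(1-q)) = 0.8*log(0.8/0.6) = 0.230146.
D = -0.138629 + 0.230146 = 0.0915

0.0915


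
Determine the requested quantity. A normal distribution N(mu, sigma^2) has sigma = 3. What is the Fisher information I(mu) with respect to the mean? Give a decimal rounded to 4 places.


The Fisher information for the mean of a normal distribution is I(mu) = 1/sigma^2.
sigma = 3, so sigma^2 = 9.
I(mu) = 1/9 = 0.1111

0.1111


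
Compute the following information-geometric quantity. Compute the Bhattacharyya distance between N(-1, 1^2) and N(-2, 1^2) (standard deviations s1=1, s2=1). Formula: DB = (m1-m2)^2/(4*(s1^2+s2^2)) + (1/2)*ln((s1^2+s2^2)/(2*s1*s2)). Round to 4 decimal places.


Bhattacharyya distance between two Gaussians:
DB = (m1-m2)^2/(4*(s1^2+s2^2)) + (1/2)*ln((s1^2+s2^2)/(2*s1*s2)).
(m1-m2)^2 = (1)^2 = 1.
s1^2+s2^2 = 1 + 1 = 2.
term1 = 1/8 = 0.125.
term2 = 0.5*ln(2/2.0) = 0.0.
DB = 0.125 + 0.0 = 0.1250

0.1250


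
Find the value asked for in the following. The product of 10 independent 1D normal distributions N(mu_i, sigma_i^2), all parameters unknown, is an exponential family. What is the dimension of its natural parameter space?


Exponential family dimension calculation:
Each univariate normal has two natural parameters (mu/sigma^2 and -1/(2 sigma^2)).
With 10 independent components, dim = 2 * 10 = 20.

20


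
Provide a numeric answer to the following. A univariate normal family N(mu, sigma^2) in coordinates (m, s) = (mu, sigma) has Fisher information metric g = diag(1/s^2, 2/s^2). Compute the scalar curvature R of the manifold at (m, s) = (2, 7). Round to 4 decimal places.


The metric has the form g = (A dm^2 + B ds^2)/s^2 with A = 1, B = 2.
Substitute u = sqrt(A/B)*m: g = B*(du^2 + ds^2)/s^2, i.e. B times the
Poincare upper half-plane metric, which has constant Gaussian curvature -1.
Scaling a 2D metric by a constant c divides the Gaussian curvature by c,
so K = -1/B = -1/(2) = -0.5000 everywhere (the point (m, s) = (2, 7) is irrelevant:
the curvature is constant).
Scalar curvature in dimension 2: R = 2K = -2/(2) = -1.0000.

-1.0000


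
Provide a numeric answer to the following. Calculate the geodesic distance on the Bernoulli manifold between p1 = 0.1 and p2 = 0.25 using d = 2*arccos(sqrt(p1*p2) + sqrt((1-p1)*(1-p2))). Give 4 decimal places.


Geodesic distance on Bernoulli manifold:
d(p1,p2) = 2*arccos(sqrt(p1*p2) + sqrt((1-p1)*(1-p2))).
sqrt(p1*p2) = sqrt(0.1*0.25) = 0.158114.
sqrt((1-p1)*(1-p2)) = sqrt(0.9*0.75) = 0.821584.
arg = 0.158114 + 0.821584 = 0.979698.
d = 2*arccos(0.979698) = 0.4037

0.4037


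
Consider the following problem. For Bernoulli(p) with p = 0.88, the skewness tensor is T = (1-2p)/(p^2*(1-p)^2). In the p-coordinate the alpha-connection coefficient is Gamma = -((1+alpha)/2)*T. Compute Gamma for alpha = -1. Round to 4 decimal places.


Skewness (Amari-Chentsov) tensor: T = (1-2p)/(p^2*(1-p)^2).
p = 0.88, 1-2p = -0.76, p^2 = 0.7744, (1-p)^2 = 0.0144.
T = -0.76/(0.7744 * 0.0144) = -68.153122.
In the p-coordinate, Gamma^(alpha) = Gamma^(0) - (alpha/2)*T with Gamma^(0) = (1/2)*g'(p) = -T/2,
so Gamma^(alpha) = -((1+alpha)/2)*T.
alpha = -1, -(1+alpha)/2 = 0.0.
Gamma = 0.0 * -68.153122 = 0.0000

0.0000


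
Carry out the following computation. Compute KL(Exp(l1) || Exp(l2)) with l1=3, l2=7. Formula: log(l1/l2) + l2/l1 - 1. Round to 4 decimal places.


KL divergence for exponential family:
KL = log(l1/l2) + l2/l1 - 1.
log(3/7) = -0.847298.
7/3 = 2.333333.
KL = -0.847298 + 2.333333 - 1 = 0.4860

0.4860


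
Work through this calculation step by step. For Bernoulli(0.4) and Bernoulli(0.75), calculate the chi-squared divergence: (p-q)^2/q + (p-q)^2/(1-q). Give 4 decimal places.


Chi-squared divergence between Bernoulli distributions:
chi^2 = (p-q)^2/q + (p-q)^2/(1-q).
p = 0.4, q = 0.75, p-q = -0.35.
(p-q)^2 = 0.1225.
term1 = 0.1225/0.75 = 0.163333.
term2 = 0.1225/0.25 = 0.49.
chi^2 = 0.163333 + 0.49 = 0.6533

0.6533


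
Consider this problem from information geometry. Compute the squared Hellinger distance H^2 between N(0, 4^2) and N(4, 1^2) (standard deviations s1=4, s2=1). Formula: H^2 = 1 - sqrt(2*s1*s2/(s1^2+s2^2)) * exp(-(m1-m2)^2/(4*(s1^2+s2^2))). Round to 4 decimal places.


Squared Hellinger distance for Gaussians:
H^2 = 1 - sqrt(2*s1*s2/(s1^2+s2^2)) * exp(-(m1-m2)^2/(4*(s1^2+s2^2))).
s1^2 = 16, s2^2 = 1, s1^2+s2^2 = 17.
sqrt(2*4*1/(17)) = 0.685994.
(m1-m2)^2 = (-4)^2 = 16.
exp(-16/(4*17)) = exp(-0.235294) = 0.790338.
H^2 = 1 - 0.685994*0.790338 = 0.4578

0.4578


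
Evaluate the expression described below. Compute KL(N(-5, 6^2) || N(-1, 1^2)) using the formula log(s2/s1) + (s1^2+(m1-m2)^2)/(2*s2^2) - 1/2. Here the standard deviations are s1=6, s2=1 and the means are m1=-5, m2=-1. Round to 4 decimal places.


KL divergence between normal distributions:
KL = log(s2/s1) + (s1^2 + (m1-m2)^2)/(2*s2^2) - 1/2.
log(1/6) = -1.791759.
(6^2 + (-5--1)^2)/(2*1^2) = (36 + 16)/2 = 26.0.
KL = -1.791759 + 26.0 - 0.5 = 23.7082

23.7082


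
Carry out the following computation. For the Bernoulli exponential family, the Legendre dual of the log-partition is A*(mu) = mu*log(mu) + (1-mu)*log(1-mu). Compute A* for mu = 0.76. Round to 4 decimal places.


Legendre transform for Bernoulli:
A*(mu) = mu*log(mu) + (1-mu)*log(1-mu).
mu = 0.76, 1-mu = 0.24.
mu*log(mu) = 0.76*log(0.76) = -0.208572.
(1-mu)*log(1-mu) = 0.24*log(0.24) = -0.342508.
A* = -0.208572 + -0.342508 = -0.5511

-0.5511


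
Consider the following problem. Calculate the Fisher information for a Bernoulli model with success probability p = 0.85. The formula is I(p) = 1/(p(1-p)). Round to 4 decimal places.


For Bernoulli(p), Fisher information is I(p) = 1/(p*(1-p)).
p = 0.85, 1-p = 0.15.
p*(1-p) = 0.1275.
I(p) = 1/0.1275 = 7.8431

7.8431


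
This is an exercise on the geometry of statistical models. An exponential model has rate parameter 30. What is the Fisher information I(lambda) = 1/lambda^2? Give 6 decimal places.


Fisher information for exponential: I(lambda) = 1/lambda^2.
lambda = 30, lambda^2 = 900.
I = 1/900 = 0.001111

0.001111


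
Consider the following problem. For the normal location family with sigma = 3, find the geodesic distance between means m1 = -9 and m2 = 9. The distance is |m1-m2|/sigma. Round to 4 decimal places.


On the fixed-variance normal subfamily, geodesic distance = |m1-m2|/sigma.
|-9 - 9| = 18.
sigma = 3.
d = 18/3 = 6.0000

6.0000


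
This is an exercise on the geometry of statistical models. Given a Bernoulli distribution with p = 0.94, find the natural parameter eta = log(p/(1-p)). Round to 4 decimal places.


Natural parameter for Bernoulli: eta = log(p/(1-p)).
p = 0.94, 1-p = 0.06.
p/(1-p) = 15.666667.
eta = log(15.666667) = 2.7515

2.7515


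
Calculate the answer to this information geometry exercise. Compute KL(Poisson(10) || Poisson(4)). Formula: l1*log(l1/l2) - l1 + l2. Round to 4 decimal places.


KL divergence for Poisson:
KL = l1*log(l1/l2) - l1 + l2.
l1 = 10, l2 = 4.
log(10/4) = 0.916291.
l1*log(l1/l2) = 10 * 0.916291 = 9.162907.
KL = 9.162907 - 10 + 4 = 3.1629

3.1629


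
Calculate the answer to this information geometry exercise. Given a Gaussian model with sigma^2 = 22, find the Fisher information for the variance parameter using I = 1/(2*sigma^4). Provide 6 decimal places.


Fisher information for variance: I(sigma^2) = 1/(2*sigma^4).
sigma^2 = 22, so sigma^4 = 484.
I = 1/(2*484) = 1/968 = 0.001033

0.001033


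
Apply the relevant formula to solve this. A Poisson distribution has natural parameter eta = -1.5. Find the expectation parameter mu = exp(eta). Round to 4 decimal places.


Expectation parameter for Poisson exponential family:
mu = exp(eta).
eta = -1.5.
mu = exp(-1.5) = 0.2231

0.2231


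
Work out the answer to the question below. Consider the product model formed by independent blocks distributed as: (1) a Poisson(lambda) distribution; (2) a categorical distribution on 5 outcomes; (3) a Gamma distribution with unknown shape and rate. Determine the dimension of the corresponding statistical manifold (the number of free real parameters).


The dimension of a statistical manifold equals the number of free
(independent) real parameters of the model. For a product of independent
blocks the parameter counts add.
- Poisson (lambda): 1.
- categorical on 5 outcomes (probabilities sum to 1): 5-1 = 4.
- Gamma (shape, rate): 2.
Total = 1 + 4 + 2 = 7.
Dimension = 7

7


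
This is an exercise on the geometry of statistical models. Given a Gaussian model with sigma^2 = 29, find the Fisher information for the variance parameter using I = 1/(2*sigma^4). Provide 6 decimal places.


Fisher information for variance: I(sigma^2) = 1/(2*sigma^4).
sigma^2 = 29, so sigma^4 = 841.
I = 1/(2*841) = 1/1682 = 0.000595

0.000595


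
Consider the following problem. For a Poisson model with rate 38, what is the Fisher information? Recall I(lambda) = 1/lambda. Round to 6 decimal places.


Fisher information for Poisson: I(lambda) = 1/lambda.
lambda = 38.
I(lambda) = 1/38 = 0.026316

0.026316


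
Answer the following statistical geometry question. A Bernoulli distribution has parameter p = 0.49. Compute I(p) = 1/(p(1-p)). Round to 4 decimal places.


For Bernoulli(p), Fisher information is I(p) = 1/(p*(1-p)).
p = 0.49, 1-p = 0.51.
p*(1-p) = 0.2499.
I(p) = 1/0.2499 = 4.0016

4.0016


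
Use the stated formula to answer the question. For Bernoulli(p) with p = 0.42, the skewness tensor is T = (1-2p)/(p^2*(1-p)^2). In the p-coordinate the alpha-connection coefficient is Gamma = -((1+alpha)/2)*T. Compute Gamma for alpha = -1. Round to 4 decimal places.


Skewness (Amari-Chentsov) tensor: T = (1-2p)/(p^2*(1-p)^2).
p = 0.42, 1-2p = 0.16, p^2 = 0.1764, (1-p)^2 = 0.3364.
T = 0.16/(0.1764 * 0.3364) = 2.696283.
In the p-coordinate, Gamma^(alpha) = Gamma^(0) - (alpha/2)*T with Gamma^(0) = (1/2)*g'(p) = -T/2,
so Gamma^(alpha) = -((1+alpha)/2)*T.
alpha = -1, -(1+alpha)/2 = 0.0.
Gamma = 0.0 * 2.696283 = 0.0000

0.0000


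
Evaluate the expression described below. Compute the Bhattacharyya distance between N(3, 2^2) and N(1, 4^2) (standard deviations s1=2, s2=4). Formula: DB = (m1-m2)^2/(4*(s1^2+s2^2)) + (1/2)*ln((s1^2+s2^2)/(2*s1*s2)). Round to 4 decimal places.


Bhattacharyya distance between two Gaussians:
DB = (m1-m2)^2/(4*(s1^2+s2^2)) + (1/2)*ln((s1^2+s2^2)/(2*s1*s2)).
(m1-m2)^2 = (2)^2 = 4.
s1^2+s2^2 = 4 + 16 = 20.
term1 = 4/80 = 0.05.
term2 = 0.5*ln(20/16.0) = 0.111572.
DB = 0.05 + 0.111572 = 0.1616

0.1616


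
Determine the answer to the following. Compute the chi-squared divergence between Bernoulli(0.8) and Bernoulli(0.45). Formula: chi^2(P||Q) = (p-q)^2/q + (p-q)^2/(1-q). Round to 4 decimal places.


Chi-squared divergence between Bernoulli distributions:
chi^2 = (p-q)^2/q + (p-q)^2/(1-q).
p = 0.8, q = 0.45, p-q = 0.35.
(p-q)^2 = 0.1225.
term1 = 0.1225/0.45 = 0.272222.
term2 = 0.1225/0.55 = 0.222727.
chi^2 = 0.272222 + 0.222727 = 0.4949

0.4949


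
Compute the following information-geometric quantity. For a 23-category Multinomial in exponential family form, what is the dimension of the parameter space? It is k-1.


Exponential family dimension calculation:
For Multinomial with k=23 categories, dim = k-1 = 22.

22


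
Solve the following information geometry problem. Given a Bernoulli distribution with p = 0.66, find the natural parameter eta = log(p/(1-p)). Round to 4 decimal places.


Natural parameter for Bernoulli: eta = log(p/(1-p)).
p = 0.66, 1-p = 0.34.
p/(1-p) = 1.941176.
eta = log(1.941176) = 0.6633

0.6633


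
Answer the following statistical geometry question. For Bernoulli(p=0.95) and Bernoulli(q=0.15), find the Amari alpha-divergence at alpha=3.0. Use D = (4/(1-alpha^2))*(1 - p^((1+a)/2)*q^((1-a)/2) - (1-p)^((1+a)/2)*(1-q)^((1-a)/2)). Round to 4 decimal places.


Amari alpha-divergence:
D = (4/(1-alpha^2))*(1 - p^((1+a)/2)*q^((1-a)/2) - (1-p)^((1+a)/2)*(1-q)^((1-a)/2)).
alpha = 3.0, p = 0.95, q = 0.15.
e1 = (1+alpha)/2 = 2.0, e2 = (1-alpha)/2 = -1.0.
t1 = p^e1 * q^e2 = 0.95^2.0 * 0.15^-1.0 = 6.016667.
t2 = (1-p)^e1 * (1-q)^e2 = 0.05^2.0 * 0.85^-1.0 = 0.002941.
4/(1-alpha^2) = -0.5.
D = -0.5*(1 - 6.016667 - 0.002941) = 2.5098

2.5098


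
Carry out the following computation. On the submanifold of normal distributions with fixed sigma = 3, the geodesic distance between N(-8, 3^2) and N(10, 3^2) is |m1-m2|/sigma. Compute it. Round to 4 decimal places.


On the fixed-variance normal subfamily, geodesic distance = |m1-m2|/sigma.
|-8 - 10| = 18.
sigma = 3.
d = 18/3 = 6.0000

6.0000


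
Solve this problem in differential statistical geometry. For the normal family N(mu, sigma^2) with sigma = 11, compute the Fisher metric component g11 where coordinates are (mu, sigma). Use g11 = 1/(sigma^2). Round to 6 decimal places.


For the 2-parameter normal family, the Fisher metric has:
  g11 = 1/sigma^2, g22 = 2/sigma^2.
sigma = 11, sigma^2 = 121.
g11 = 0.008264

0.008264


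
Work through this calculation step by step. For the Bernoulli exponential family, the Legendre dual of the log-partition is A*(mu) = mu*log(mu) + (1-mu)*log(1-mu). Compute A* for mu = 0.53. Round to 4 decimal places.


Legendre transform for Bernoulli:
A*(mu) = mu*log(mu) + (1-mu)*log(1-mu).
mu = 0.53, 1-mu = 0.47.
mu*log(mu) = 0.53*log(0.53) = -0.336485.
(1-mu)*log(1-mu) = 0.47*log(0.47) = -0.354861.
A* = -0.336485 + -0.354861 = -0.6913

-0.6913


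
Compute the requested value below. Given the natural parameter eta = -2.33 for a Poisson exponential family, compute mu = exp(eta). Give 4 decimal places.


Expectation parameter for Poisson exponential family:
mu = exp(eta).
eta = -2.33.
mu = exp(-2.33) = 0.0973

0.0973


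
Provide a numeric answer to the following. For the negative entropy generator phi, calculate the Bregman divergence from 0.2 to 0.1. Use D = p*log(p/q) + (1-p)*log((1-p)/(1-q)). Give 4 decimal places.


Bregman divergence with negative entropy generator:
D = p*log(p/q) + (1-p)*log((1-p)/(1-q)).
p = 0.2, q = 0.1.
p*log(p/q) = 0.2*log(0.2/0.1) = 0.138629.
(1-p)*log((1-p)/(1-q)) = 0.8*log(0.8/0.9) = -0.094226.
D = 0.138629 + -0.094226 = 0.0444

0.0444


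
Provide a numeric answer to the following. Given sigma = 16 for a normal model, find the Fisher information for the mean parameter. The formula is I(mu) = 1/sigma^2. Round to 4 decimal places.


The Fisher information for the mean of a normal distribution is I(mu) = 1/sigma^2.
sigma = 16, so sigma^2 = 256.
I(mu) = 1/256 = 0.0039

0.0039


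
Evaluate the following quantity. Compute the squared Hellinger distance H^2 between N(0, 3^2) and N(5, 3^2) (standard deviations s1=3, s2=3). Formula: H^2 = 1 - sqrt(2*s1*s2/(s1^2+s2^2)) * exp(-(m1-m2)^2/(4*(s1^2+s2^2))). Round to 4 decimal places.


Squared Hellinger distance for Gaussians:
H^2 = 1 - sqrt(2*s1*s2/(s1^2+s2^2)) * exp(-(m1-m2)^2/(4*(s1^2+s2^2))).
s1^2 = 9, s2^2 = 9, s1^2+s2^2 = 18.
sqrt(2*3*3/(18)) = 1.0.
(m1-m2)^2 = (-5)^2 = 25.
exp(-25/(4*18)) = exp(-0.347222) = 0.706648.
H^2 = 1 - 1.0*0.706648 = 0.2934

0.2934


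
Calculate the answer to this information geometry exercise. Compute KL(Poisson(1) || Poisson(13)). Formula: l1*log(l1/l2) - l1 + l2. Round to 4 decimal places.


KL divergence for Poisson:
KL = l1*log(l1/l2) - l1 + l2.
l1 = 1, l2 = 13.
log(1/13) = -2.564949.
l1*log(l1/l2) = 1 * -2.564949 = -2.564949.
KL = -2.564949 - 1 + 13 = 9.4351

9.4351


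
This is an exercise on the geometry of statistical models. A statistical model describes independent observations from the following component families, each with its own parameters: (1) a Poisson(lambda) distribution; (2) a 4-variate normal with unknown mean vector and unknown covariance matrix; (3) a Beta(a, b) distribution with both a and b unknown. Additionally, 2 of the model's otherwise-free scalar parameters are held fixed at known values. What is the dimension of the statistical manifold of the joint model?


The dimension of a statistical manifold equals the number of free
(independent) real parameters of the model. For a product of independent
blocks the parameter counts add.
- Poisson (lambda): 1.
- 4-variate normal: 4 (mean) + 4*5/2 = 10 (symmetric covariance) = 14.
- Beta (a, b): 2.
Total = 1 + 14 + 2 = 17.
2 parameter(s) fixed at known values: 17 - 2 = 15.
Dimension = 15

15


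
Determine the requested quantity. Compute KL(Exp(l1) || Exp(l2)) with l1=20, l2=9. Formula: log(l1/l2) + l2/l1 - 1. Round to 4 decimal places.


KL divergence for exponential family:
KL = log(l1/l2) + l2/l1 - 1.
log(20/9) = 0.798508.
9/20 = 0.45.
KL = 0.798508 + 0.45 - 1 = 0.2485

0.2485


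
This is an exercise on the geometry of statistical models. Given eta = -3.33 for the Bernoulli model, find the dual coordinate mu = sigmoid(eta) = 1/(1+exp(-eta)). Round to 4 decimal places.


Dual coordinate (expectation parameter) for Bernoulli:
mu = 1/(1+exp(-eta)).
eta = -3.33.
exp(-eta) = exp(3.33) = 27.938342.
mu = 1/(1+27.938342) = 0.0346

0.0346


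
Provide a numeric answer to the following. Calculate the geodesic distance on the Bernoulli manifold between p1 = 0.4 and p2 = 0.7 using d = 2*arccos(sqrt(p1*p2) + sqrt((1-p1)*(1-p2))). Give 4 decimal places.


Geodesic distance on Bernoulli manifold:
d(p1,p2) = 2*arccos(sqrt(p1*p2) + sqrt((1-p1)*(1-p2))).
sqrt(p1*p2) = sqrt(0.4*0.7) = 0.52915.
sqrt((1-p1)*(1-p2)) = sqrt(0.6*0.3) = 0.424264.
arg = 0.52915 + 0.424264 = 0.953414.
d = 2*arccos(0.953414) = 0.6129

0.6129


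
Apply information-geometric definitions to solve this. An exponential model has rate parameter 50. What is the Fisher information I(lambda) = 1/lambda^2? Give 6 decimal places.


Fisher information for exponential: I(lambda) = 1/lambda^2.
lambda = 50, lambda^2 = 2500.
I = 1/2500 = 0.000400

0.000400


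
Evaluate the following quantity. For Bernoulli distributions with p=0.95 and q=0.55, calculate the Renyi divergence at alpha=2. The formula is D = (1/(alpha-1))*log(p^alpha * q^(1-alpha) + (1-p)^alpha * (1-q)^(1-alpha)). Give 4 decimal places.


Renyi divergence of order alpha between Bernoulli distributions:
D = (1/(alpha-1))*log(p^alpha * q^(1-alpha) + (1-p)^alpha * (1-q)^(1-alpha)).
alpha = 2, p = 0.95, q = 0.55.
p^alpha * q^(1-alpha) = 0.95^2 * 0.55^-1 = 1.640909.
(1-p)^alpha * (1-q)^(1-alpha) = 0.05^2 * 0.45^-1 = 0.005556.
sum = 1.640909 + 0.005556 = 1.646465.
D = (1/1)*log(1.646465) = 0.4986

0.4986


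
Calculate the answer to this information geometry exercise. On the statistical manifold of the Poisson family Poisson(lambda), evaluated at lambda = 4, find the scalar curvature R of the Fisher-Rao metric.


This family has a single free parameter, so its statistical manifold
is 1-dimensional. The Riemann curvature tensor of any 1-dimensional
Riemannian manifold vanishes identically, so R = 0.

0


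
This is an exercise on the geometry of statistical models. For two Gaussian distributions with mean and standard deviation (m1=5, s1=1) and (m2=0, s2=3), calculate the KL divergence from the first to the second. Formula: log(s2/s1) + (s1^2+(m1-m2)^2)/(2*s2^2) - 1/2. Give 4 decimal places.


KL divergence between normal distributions:
KL = log(s2/s1) + (s1^2 + (m1-m2)^2)/(2*s2^2) - 1/2.
log(3/1) = 1.098612.
(1^2 + (5-0)^2)/(2*3^2) = (1 + 25)/18 = 1.444444.
KL = 1.098612 + 1.444444 - 0.5 = 2.0431

2.0431


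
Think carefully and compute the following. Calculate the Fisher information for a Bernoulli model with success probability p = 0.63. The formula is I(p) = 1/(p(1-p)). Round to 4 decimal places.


For Bernoulli(p), Fisher information is I(p) = 1/(p*(1-p)).
p = 0.63, 1-p = 0.37.
p*(1-p) = 0.2331.
I(p) = 1/0.2331 = 4.2900

4.2900


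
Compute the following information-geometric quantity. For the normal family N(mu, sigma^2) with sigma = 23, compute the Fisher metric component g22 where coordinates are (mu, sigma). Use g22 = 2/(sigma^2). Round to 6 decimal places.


For the 2-parameter normal family, the Fisher metric has:
  g11 = 1/sigma^2, g22 = 2/sigma^2.
sigma = 23, sigma^2 = 529.
g22 = 0.003781

0.003781


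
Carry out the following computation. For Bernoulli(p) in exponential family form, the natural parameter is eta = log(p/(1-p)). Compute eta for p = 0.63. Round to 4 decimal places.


Natural parameter for Bernoulli: eta = log(p/(1-p)).
p = 0.63, 1-p = 0.37.
p/(1-p) = 1.702703.
eta = log(1.702703) = 0.5322

0.5322


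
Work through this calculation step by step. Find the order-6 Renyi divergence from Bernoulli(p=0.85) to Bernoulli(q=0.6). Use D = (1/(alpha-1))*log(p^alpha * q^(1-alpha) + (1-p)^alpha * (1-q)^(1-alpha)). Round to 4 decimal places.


Renyi divergence of order alpha between Bernoulli distributions:
D = (1/(alpha-1))*log(p^alpha * q^(1-alpha) + (1-p)^alpha * (1-q)^(1-alpha)).
alpha = 6, p = 0.85, q = 0.6.
p^alpha * q^(1-alpha) = 0.85^6 * 0.6^-5 = 4.850174.
(1-p)^alpha * (1-q)^(1-alpha) = 0.15^6 * 0.4^-5 = 0.001112.
sum = 4.850174 + 0.001112 = 4.851286.
D = (1/5)*log(4.851286) = 0.3158

0.3158


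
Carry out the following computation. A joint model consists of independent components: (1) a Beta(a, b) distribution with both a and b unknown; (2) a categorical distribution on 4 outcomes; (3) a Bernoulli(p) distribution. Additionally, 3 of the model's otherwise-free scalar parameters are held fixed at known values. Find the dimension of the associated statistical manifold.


The dimension of a statistical manifold equals the number of free
(independent) real parameters of the model. For a product of independent
blocks the parameter counts add.
- Beta (a, b): 2.
- categorical on 4 outcomes (probabilities sum to 1): 4-1 = 3.
- Bernoulli (p): 1.
Total = 2 + 3 + 1 = 6.
3 parameter(s) fixed at known values: 6 - 3 = 3.
Dimension = 3

3


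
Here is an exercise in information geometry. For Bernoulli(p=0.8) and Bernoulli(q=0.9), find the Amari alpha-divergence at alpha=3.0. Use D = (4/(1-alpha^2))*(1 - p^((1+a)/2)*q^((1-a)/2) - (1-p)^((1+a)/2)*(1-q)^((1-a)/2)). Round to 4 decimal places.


Amari alpha-divergence:
D = (4/(1-alpha^2))*(1 - p^((1+a)/2)*q^((1-a)/2) - (1-p)^((1+a)/2)*(1-q)^((1-a)/2)).
alpha = 3.0, p = 0.8, q = 0.9.
e1 = (1+alpha)/2 = 2.0, e2 = (1-alpha)/2 = -1.0.
t1 = p^e1 * q^e2 = 0.8^2.0 * 0.9^-1.0 = 0.711111.
t2 = (1-p)^e1 * (1-q)^e2 = 0.2^2.0 * 0.1^-1.0 = 0.4.
4/(1-alpha^2) = -0.5.
D = -0.5*(1 - 0.711111 - 0.4) = 0.0556

0.0556


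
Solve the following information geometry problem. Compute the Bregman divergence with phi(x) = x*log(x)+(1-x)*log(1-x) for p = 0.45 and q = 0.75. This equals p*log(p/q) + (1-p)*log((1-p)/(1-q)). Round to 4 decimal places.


Bregman divergence with negative entropy generator:
D = p*log(p/q) + (1-p)*log((1-p)/(1-q)).
p = 0.45, q = 0.75.
p*log(p/q) = 0.45*log(0.45/0.75) = -0.229872.
(1-p)*log((1-p)/(1-q)) = 0.55*log(0.55/0.25) = 0.433652.
D = -0.229872 + 0.433652 = 0.2038

0.2038


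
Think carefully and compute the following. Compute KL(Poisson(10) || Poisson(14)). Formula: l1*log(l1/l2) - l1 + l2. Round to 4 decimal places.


KL divergence for Poisson:
KL = l1*log(l1/l2) - l1 + l2.
l1 = 10, l2 = 14.
log(10/14) = -0.336472.
l1*log(l1/l2) = 10 * -0.336472 = -3.364722.
KL = -3.364722 - 10 + 14 = 0.6353

0.6353


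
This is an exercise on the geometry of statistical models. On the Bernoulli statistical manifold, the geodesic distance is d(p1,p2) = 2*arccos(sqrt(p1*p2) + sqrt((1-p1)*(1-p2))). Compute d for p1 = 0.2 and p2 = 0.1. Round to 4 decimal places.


Geodesic distance on Bernoulli manifold:
d(p1,p2) = 2*arccos(sqrt(p1*p2) + sqrt((1-p1)*(1-p2))).
sqrt(p1*p2) = sqrt(0.2*0.1) = 0.141421.
sqrt((1-p1)*(1-p2)) = sqrt(0.8*0.9) = 0.848528.
arg = 0.141421 + 0.848528 = 0.989949.
d = 2*arccos(0.989949) = 0.2838

0.2838


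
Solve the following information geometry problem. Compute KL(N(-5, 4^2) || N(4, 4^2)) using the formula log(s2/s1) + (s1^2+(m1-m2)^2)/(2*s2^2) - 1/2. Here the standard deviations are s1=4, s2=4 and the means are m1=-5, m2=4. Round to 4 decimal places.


KL divergence between normal distributions:
KL = log(s2/s1) + (s1^2 + (m1-m2)^2)/(2*s2^2) - 1/2.
log(4/4) = 0.0.
(4^2 + (-5-4)^2)/(2*4^2) = (16 + 81)/32 = 3.03125.
KL = 0.0 + 3.03125 - 0.5 = 2.5313

2.5313


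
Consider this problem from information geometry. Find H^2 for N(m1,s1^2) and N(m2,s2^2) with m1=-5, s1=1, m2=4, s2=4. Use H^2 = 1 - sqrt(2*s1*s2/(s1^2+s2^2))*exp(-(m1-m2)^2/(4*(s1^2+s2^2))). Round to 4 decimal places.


Squared Hellinger distance for Gaussians:
H^2 = 1 - sqrt(2*s1*s2/(s1^2+s2^2)) * exp(-(m1-m2)^2/(4*(s1^2+s2^2))).
s1^2 = 1, s2^2 = 16, s1^2+s2^2 = 17.
sqrt(2*1*4/(17)) = 0.685994.
(m1-m2)^2 = (-9)^2 = 81.
exp(-81/(4*17)) = exp(-1.191176) = 0.303864.
H^2 = 1 - 0.685994*0.303864 = 0.7916

0.7916


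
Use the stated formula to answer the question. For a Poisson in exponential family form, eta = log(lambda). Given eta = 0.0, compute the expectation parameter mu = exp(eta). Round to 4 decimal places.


Expectation parameter for Poisson exponential family:
mu = exp(eta).
eta = 0.0.
mu = exp(0.0) = 1.0000

1.0000


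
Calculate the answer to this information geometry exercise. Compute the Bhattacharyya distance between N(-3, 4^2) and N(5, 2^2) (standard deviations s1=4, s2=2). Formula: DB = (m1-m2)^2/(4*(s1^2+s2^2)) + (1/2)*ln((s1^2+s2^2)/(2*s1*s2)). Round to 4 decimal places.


Bhattacharyya distance between two Gaussians:
DB = (m1-m2)^2/(4*(s1^2+s2^2)) + (1/2)*ln((s1^2+s2^2)/(2*s1*s2)).
(m1-m2)^2 = (-8)^2 = 64.
s1^2+s2^2 = 16 + 4 = 20.
term1 = 64/80 = 0.8.
term2 = 0.5*ln(20/16.0) = 0.111572.
DB = 0.8 + 0.111572 = 0.9116

0.9116


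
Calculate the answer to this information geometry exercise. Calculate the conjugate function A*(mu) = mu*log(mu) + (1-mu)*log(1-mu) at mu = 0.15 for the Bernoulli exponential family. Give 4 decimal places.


Legendre transform for Bernoulli:
A*(mu) = mu*log(mu) + (1-mu)*log(1-mu).
mu = 0.15, 1-mu = 0.85.
mu*log(mu) = 0.15*log(0.15) = -0.284568.
(1-mu)*log(1-mu) = 0.85*log(0.85) = -0.138141.
A* = -0.284568 + -0.138141 = -0.4227

-0.4227


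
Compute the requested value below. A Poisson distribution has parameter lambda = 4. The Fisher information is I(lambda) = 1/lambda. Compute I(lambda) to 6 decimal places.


Fisher information for Poisson: I(lambda) = 1/lambda.
lambda = 4.
I(lambda) = 1/4 = 0.250000

0.250000


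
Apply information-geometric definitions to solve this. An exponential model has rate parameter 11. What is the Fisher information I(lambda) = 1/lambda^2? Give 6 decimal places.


Fisher information for exponential: I(lambda) = 1/lambda^2.
lambda = 11, lambda^2 = 121.
I = 1/121 = 0.008264

0.008264


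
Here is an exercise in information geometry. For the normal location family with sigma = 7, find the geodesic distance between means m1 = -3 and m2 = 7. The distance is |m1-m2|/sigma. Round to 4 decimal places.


On the fixed-variance normal subfamily, geodesic distance = |m1-m2|/sigma.
|-3 - 7| = 10.
sigma = 7.
d = 10/7 = 1.4286

1.4286


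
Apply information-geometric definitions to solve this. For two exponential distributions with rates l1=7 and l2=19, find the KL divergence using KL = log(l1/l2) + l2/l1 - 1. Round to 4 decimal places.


KL divergence for exponential family:
KL = log(l1/l2) + l2/l1 - 1.
log(7/19) = -0.998529.
19/7 = 2.714286.
KL = -0.998529 + 2.714286 - 1 = 0.7158

0.7158


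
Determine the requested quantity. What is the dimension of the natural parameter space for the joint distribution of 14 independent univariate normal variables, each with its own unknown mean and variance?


Exponential family dimension calculation:
Each univariate normal has two natural parameters (mu/sigma^2 and -1/(2 sigma^2)).
With 14 independent components, dim = 2 * 14 = 28.

28


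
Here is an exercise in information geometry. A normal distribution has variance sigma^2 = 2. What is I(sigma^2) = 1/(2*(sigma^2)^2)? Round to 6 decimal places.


Fisher information for variance: I(sigma^2) = 1/(2*sigma^4).
sigma^2 = 2, so sigma^4 = 4.
I = 1/(2*4) = 1/8 = 0.125000

0.125000


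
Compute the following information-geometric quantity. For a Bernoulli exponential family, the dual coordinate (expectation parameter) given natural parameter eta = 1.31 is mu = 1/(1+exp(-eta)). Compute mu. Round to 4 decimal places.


Dual coordinate (expectation parameter) for Bernoulli:
mu = 1/(1+exp(-eta)).
eta = 1.31.
exp(-eta) = exp(-1.31) = 0.26982.
mu = 1/(1+0.26982) = 0.7875

0.7875


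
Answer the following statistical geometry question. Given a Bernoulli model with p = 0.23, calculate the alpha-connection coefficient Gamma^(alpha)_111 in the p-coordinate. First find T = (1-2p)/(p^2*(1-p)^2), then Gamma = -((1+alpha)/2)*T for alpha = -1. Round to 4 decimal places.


Skewness (Amari-Chentsov) tensor: T = (1-2p)/(p^2*(1-p)^2).
p = 0.23, 1-2p = 0.54, p^2 = 0.0529, (1-p)^2 = 0.5929.
T = 0.54/(0.0529 * 0.5929) = 17.216967.
In the p-coordinate, Gamma^(alpha) = Gamma^(0) - (alpha/2)*T with Gamma^(0) = (1/2)*g'(p) = -T/2,
so Gamma^(alpha) = -((1+alpha)/2)*T.
alpha = -1, -(1+alpha)/2 = 0.0.
Gamma = 0.0 * 17.216967 = 0.0000

0.0000


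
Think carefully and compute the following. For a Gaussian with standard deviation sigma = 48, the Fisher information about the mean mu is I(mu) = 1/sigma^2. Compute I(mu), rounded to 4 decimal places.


The Fisher information for the mean of a normal distribution is I(mu) = 1/sigma^2.
sigma = 48, so sigma^2 = 2304.
I(mu) = 1/2304 = 0.0004

0.0004


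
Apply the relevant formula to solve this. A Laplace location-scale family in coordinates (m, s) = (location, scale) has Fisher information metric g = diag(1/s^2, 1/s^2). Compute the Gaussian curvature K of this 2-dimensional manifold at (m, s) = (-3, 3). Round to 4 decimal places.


The metric has the form g = (A dm^2 + B ds^2)/s^2 with A = 1, B = 1.
Substitute u = sqrt(A/B)*m: g = B*(du^2 + ds^2)/s^2, i.e. B times the
Poincare upper half-plane metric, which has constant Gaussian curvature -1.
Scaling a 2D metric by a constant c divides the Gaussian curvature by c,
so K = -1/B = -1/(1) = -1.0000 everywhere (the point (m, s) = (-3, 3) is irrelevant:
the curvature is constant).
The requested Gaussian curvature is K = -1.0000.

-1.0000


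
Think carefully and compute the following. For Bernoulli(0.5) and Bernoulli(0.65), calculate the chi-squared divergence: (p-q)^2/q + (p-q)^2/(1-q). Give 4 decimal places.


Chi-squared divergence between Bernoulli distributions:
chi^2 = (p-q)^2/q + (p-q)^2/(1-q).
p = 0.5, q = 0.65, p-q = -0.15.
(p-q)^2 = 0.0225.
term1 = 0.0225/0.65 = 0.034615.
term2 = 0.0225/0.35 = 0.064286.
chi^2 = 0.034615 + 0.064286 = 0.0989

0.0989


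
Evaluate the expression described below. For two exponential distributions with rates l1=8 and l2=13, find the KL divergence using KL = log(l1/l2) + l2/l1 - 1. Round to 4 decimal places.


KL divergence for exponential family:
KL = log(l1/l2) + l2/l1 - 1.
log(8/13) = -0.485508.
13/8 = 1.625.
KL = -0.485508 + 1.625 - 1 = 0.1395

0.1395
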